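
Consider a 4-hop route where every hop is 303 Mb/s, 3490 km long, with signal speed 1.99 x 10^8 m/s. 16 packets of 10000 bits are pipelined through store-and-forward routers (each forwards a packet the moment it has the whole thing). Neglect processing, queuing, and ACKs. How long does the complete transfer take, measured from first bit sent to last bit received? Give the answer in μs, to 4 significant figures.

70780 μs

Per-hop transmission t_tx = L/R = 10000/303000000 = 33.0033 μs.
Per-hop propagation t_prop = 3490000/199000000 = 17537.7 μs.
Pipeline fill: first packet needs 4·t_tx to clear all hops; remaining 15 packets each add one t_tx.
Total = (4+16-1)·t_tx + 4·t_prop = 19·33.0033 + 4·17537.7 = 70780 μs.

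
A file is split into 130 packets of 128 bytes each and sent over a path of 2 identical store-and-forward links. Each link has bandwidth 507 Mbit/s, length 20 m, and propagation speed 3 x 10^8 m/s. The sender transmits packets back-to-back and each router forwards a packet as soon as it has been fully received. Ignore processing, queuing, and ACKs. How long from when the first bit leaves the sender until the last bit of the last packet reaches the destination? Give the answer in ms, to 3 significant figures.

0.265 ms

Per-hop transmission t_tx = L/R = 1024/507000000 = 0.00201972 ms.
Per-hop propagation t_prop = 20/300000000 = 6.66667e-05 ms.
Pipeline fill: first packet needs 2·t_tx to clear all hops; remaining 129 packets each add one t_tx.
Total = (2+130-1)·t_tx + 2·t_prop = 131·0.00201972 + 2·6.66667e-05 = 0.265 ms.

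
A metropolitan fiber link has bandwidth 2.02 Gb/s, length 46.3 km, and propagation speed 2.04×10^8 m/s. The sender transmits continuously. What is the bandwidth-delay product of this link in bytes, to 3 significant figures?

Propagation delay = 46300 / 204000000 = 0.000226961 s.
BDP = R × t_prop = 2020000000 × 0.000226961 = 458461 bits.
In bytes: 458461/8 = 57300 bytes.

57300 bytes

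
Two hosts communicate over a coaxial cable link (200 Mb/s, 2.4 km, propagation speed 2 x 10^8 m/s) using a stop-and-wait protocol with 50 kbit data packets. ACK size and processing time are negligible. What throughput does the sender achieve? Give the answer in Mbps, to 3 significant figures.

182 Mbps

t_tx = L/R = 50000/200000000 = 0.00025 s.
t_prop = 2400/200000000 = 1.2e-05 s; RTT = 2.4e-05 s.
Cycle = t_tx + RTT = 0.000274 s.
Throughput = L / cycle = 50000 / 0.000274 = 182 Mbps.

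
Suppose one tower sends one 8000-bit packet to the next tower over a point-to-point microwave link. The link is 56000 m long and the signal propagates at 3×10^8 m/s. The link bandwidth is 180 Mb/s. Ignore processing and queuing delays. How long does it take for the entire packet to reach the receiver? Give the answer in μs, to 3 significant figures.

231 μs

Transmission delay = L/R = 8000 / 180000000 = 44.4444 μs.
Propagation delay = d/s = 56000 m / 300000000 m/s = 186.667 μs.
Total = 231 μs.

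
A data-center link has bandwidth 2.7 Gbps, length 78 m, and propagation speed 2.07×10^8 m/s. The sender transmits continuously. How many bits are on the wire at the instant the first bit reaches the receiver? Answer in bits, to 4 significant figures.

Propagation delay = 78 / 2.07e+08 = 3.76812e-07 s.
BDP = R × t_prop = 2700000000 × 3.76812e-07 = 1017.39 bits.

1017 bits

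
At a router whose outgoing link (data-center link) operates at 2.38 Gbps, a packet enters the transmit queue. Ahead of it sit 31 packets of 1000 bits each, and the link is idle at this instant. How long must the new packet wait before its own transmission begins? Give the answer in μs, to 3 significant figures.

13.0 μs

Each queued packet: L/R = 1000/2380000000 = 0.420168 μs.
31 queued → 13.0252 μs.
Queuing delay = 13.0 μs.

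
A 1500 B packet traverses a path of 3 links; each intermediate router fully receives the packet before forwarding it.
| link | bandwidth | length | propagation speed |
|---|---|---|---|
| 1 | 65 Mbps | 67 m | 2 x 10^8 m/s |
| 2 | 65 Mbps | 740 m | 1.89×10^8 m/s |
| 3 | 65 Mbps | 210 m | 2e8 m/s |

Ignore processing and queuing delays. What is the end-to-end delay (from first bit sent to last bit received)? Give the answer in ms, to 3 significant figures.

0.559 ms

L = 1500 × 8 = 12000 bits.
Transmission delay per hop = L/R = 12000/65000000 = 0.184615 ms; 3 hops → 0.553846 ms.
Propagation delays (d/s per hop): 0.000335, 0.00391534, 0.00105 ms; sum = 0.00530034 ms.
End-to-end = 0.559 ms.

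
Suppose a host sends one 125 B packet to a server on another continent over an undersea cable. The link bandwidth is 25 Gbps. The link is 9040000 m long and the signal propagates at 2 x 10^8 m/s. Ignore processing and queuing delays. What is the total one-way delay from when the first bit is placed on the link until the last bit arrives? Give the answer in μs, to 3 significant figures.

45200 μs

L = 125 × 8 = 1000 bits.
Transmission delay = L/R = 1000 / 25000000000 = 0.04 μs.
Propagation delay = d/s = 9040000 m / 200000000 m/s = 45200 μs.
Total = 45200 μs.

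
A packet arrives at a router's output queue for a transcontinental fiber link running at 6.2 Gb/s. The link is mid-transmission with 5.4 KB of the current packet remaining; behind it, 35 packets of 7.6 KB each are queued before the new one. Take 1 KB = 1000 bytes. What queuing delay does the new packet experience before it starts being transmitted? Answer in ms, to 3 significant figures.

Each queued packet: L/R = 60800/6200000000 = 0.00980645 ms.
35 queued → 0.343226 ms.
Plus remaining 43200 bits of current packet: 0.00696774 ms.
Queuing delay = 0.350 ms.

0.350 ms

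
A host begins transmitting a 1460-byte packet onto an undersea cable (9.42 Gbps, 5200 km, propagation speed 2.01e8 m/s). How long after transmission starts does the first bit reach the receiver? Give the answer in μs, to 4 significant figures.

First bit experiences only propagation delay: d/s = 5200000/2.01e+08 = 25870 μs.

25870 μs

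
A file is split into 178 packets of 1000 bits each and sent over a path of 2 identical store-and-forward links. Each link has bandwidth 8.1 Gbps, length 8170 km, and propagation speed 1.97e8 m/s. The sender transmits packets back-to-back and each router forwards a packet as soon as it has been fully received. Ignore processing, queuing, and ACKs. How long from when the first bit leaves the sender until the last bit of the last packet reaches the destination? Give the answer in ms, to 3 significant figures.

83.0 ms

Per-hop transmission t_tx = L/R = 1000/8100000000 = 0.000123457 ms.
Per-hop propagation t_prop = 8170000/197000000 = 41.4721 ms.
Pipeline fill: first packet needs 2·t_tx to clear all hops; remaining 177 packets each add one t_tx.
Total = (2+178-1)·t_tx + 2·t_prop = 179·0.000123457 + 2·41.4721 = 83.0 ms.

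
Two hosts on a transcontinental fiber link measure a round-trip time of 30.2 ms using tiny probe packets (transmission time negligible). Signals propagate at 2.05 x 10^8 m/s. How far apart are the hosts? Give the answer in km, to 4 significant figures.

3096 km

One-way propagation = RTT/2 = 15.1 ms.
d = s × t = 2.05e+08 × 0.0151 = 3096 km.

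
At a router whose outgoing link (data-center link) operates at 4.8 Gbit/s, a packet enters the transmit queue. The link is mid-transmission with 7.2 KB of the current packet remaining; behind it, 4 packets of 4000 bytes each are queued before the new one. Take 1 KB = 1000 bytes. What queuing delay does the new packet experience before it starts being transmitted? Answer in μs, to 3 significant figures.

Each queued packet: L/R = 32000/4800000000 = 6.66667 μs.
4 queued → 26.6667 μs.
Plus remaining 57600 bits of current packet: 12 μs.
Queuing delay = 38.7 μs.

38.7 μs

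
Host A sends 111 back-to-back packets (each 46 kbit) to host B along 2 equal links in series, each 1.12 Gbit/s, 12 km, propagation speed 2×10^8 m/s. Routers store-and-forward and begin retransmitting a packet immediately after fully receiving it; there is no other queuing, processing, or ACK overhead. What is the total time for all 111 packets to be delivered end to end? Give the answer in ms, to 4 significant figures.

Per-hop transmission t_tx = L/R = 46000/1120000000 = 0.0410714 ms.
Per-hop propagation t_prop = 12000/200000000 = 0.06 ms.
Pipeline fill: first packet needs 2·t_tx to clear all hops; remaining 110 packets each add one t_tx.
Total = (2+111-1)·t_tx + 2·t_prop = 112·0.0410714 + 2·0.06 = 4.720 ms.

4.720 ms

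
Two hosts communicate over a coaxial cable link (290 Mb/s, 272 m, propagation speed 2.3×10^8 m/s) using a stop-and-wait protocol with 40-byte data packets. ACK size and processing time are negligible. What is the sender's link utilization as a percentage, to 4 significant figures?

t_tx = L/R = 320/290000000 = 1.10345e-06 s.
t_prop = 272/2.3e+08 = 1.18261e-06 s; RTT = 2.36522e-06 s.
Cycle = t_tx + RTT = 3.46867e-06 s.
Utilization = t_tx / cycle = 1.10345e-06/3.46867e-06 = 31.81 %.

31.81 %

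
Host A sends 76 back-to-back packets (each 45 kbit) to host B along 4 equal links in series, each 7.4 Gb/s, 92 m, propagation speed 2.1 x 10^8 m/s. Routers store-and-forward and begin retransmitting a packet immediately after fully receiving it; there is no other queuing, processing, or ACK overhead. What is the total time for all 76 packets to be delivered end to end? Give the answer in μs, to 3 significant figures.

482 μs

Per-hop transmission t_tx = L/R = 45000/7400000000 = 6.08108 μs.
Per-hop propagation t_prop = 92/210000000 = 0.438095 μs.
Pipeline fill: first packet needs 4·t_tx to clear all hops; remaining 75 packets each add one t_tx.
Total = (4+76-1)·t_tx + 4·t_prop = 79·6.08108 + 4·0.438095 = 482 μs.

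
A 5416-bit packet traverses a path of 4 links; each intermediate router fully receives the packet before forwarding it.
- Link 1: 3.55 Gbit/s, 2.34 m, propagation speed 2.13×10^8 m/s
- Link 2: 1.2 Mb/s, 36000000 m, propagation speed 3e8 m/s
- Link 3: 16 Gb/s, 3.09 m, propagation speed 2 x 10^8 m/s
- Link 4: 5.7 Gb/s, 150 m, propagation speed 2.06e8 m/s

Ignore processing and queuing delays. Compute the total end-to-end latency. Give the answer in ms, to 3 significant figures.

Transmission delays (L/R per hop): 0.00152563, 4.51333, 0.0003385, 0.000950175 ms; sum = 4.51615 ms.
Propagation delays (d/s per hop): 1.09859e-05, 120, 1.545e-05, 0.000728155 ms; sum = 120.001 ms.
End-to-end = 125 ms.

125 ms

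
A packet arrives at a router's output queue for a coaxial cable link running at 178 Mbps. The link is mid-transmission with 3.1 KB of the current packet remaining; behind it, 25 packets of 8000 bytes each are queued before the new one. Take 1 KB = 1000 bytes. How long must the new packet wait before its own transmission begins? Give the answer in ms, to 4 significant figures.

Each queued packet: L/R = 64000/178000000 = 0.359551 ms.
25 queued → 8.98876 ms.
Plus remaining 24800 bits of current packet: 0.139326 ms.
Queuing delay = 9.128 ms.

9.128 ms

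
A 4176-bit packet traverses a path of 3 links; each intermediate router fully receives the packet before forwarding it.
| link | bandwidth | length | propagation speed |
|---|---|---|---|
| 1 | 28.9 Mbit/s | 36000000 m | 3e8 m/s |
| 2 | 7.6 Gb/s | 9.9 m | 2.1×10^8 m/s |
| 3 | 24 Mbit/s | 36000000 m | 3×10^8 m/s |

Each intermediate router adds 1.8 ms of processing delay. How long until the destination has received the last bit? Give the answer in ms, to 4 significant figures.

243.9 ms

Transmission delays (L/R per hop): 0.144498, 0.000549474, 0.174 ms; sum = 0.319048 ms.
Propagation delays (d/s per hop): 120, 4.71429e-05, 120 ms; sum = 240 ms.
Processing at 2 router(s): 2 × 1.8 ms = 3.6 ms.
End-to-end = 243.9 ms.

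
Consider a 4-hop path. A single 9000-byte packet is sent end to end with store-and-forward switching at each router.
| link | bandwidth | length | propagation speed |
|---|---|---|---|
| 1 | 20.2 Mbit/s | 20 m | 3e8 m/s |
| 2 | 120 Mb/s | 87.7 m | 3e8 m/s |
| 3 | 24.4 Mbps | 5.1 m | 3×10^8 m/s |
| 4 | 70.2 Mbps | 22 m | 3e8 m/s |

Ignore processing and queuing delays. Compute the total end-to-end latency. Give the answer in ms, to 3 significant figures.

8.14 ms

L = 9000 × 8 = 72000 bits.
Transmission delays (L/R per hop): 3.56436, 0.6, 2.95082, 1.02564 ms; sum = 8.14082 ms.
Propagation delays (d/s per hop): 6.66667e-05, 0.000292333, 1.7e-05, 7.33333e-05 ms; sum = 0.000449333 ms.
End-to-end = 8.14 ms.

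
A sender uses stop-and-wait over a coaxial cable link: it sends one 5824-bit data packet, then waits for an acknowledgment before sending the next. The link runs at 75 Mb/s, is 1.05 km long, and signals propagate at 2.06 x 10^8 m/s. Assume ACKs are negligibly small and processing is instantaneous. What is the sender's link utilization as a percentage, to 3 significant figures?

88.4 %

t_tx = L/R = 5824/75000000 = 7.76533e-05 s.
t_prop = 1050/206000000 = 5.09709e-06 s; RTT = 1.01942e-05 s.
Cycle = t_tx + RTT = 8.78475e-05 s.
Utilization = t_tx / cycle = 7.76533e-05/8.78475e-05 = 88.4 %.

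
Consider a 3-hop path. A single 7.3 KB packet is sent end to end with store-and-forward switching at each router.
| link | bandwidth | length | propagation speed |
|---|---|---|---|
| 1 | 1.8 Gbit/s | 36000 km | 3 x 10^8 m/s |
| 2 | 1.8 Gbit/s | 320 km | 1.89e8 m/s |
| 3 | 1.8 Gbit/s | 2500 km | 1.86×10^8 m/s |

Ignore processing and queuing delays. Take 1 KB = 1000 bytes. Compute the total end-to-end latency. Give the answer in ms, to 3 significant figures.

135 ms

L = 58400 bits.
Transmission delay per hop = L/R = 58400/1800000000 = 0.0324444 ms; 3 hops → 0.0973333 ms.
Propagation delays (d/s per hop): 120, 1.69312, 13.4409 ms; sum = 135.134 ms.
End-to-end = 135 ms.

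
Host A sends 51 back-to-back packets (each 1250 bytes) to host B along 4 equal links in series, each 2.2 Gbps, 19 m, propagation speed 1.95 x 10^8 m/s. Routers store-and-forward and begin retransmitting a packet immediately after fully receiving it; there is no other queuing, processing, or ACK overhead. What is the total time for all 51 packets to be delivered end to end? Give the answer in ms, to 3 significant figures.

0.246 ms

Per-hop transmission t_tx = L/R = 10000/2200000000 = 0.00454545 ms.
Per-hop propagation t_prop = 19/195000000 = 9.74359e-05 ms.
Pipeline fill: first packet needs 4·t_tx to clear all hops; remaining 50 packets each add one t_tx.
Total = (4+51-1)·t_tx + 4·t_prop = 54·0.00454545 + 4·9.74359e-05 = 0.246 ms.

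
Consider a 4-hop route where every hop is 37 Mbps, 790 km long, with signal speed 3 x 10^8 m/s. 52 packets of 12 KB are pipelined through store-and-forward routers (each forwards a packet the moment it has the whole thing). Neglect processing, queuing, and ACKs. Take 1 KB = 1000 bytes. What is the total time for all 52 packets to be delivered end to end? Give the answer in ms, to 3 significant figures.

153 ms

Per-hop transmission t_tx = L/R = 96000/37000000 = 2.59459 ms.
Per-hop propagation t_prop = 790000/300000000 = 2.63333 ms.
Pipeline fill: first packet needs 4·t_tx to clear all hops; remaining 51 packets each add one t_tx.
Total = (4+52-1)·t_tx + 4·t_prop = 55·2.59459 + 4·2.63333 = 153 ms.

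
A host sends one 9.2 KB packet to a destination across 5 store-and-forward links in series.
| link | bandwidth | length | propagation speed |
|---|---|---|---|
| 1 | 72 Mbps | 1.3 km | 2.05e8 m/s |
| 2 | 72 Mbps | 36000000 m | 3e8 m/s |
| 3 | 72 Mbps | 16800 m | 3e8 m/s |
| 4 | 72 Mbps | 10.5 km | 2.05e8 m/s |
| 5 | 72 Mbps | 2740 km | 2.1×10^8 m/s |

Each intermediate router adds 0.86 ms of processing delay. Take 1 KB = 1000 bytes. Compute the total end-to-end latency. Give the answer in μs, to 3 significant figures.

L = 73600 bits.
Transmission delay per hop = L/R = 73600/72000000 = 1022.22 μs; 5 hops → 5111.11 μs.
Propagation delays (d/s per hop): 6.34146, 120000, 56, 51.2195, 13047.6 μs; sum = 133161 μs.
Processing at 4 router(s): 4 × 0.86 ms = 3440 μs.
End-to-end = 142000 μs.

142000 μs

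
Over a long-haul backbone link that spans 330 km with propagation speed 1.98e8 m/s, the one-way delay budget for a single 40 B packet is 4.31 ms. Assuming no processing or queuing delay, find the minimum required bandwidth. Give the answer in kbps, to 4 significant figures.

L = 320 bits.
Propagation delay = 330000 / 198000000 = 1.66667 ms.
Transmission budget = 4.31 − 1.66667 = 2.64333 ms.
R ≥ L / t_tx = 320 bits / 0.00264333 s = 121.1 kbps.

121.1 kbps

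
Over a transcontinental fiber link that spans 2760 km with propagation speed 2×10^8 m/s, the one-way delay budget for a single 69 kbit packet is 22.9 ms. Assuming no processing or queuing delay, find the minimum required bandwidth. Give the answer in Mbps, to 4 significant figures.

7.582 Mbps

Propagation delay = 2760000 / 200000000 = 13.8 ms.
Transmission budget = 22.9 − 13.8 = 9.1 ms.
R ≥ L / t_tx = 69000 bits / 0.0091 s = 7.582 Mbps.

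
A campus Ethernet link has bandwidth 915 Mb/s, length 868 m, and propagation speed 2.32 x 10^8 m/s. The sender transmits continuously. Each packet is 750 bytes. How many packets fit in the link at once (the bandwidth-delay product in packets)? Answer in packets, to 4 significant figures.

Propagation delay = 868 / 2.32e+08 = 3.74138e-06 s.
BDP = R × t_prop = 915000000 × 3.74138e-06 = 3423.36 bits.
In packets of 6000 bits: 0.5706 packets.

0.5706 packets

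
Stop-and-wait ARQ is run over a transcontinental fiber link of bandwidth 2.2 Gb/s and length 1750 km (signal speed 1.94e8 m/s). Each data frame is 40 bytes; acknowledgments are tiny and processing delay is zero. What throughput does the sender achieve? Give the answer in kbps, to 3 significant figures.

t_tx = L/R = 320/2200000000 = 1.45455e-07 s.
t_prop = 1750000/194000000 = 0.00902062 s; RTT = 0.0180412 s.
Cycle = t_tx + RTT = 0.0180414 s.
Throughput = L / cycle = 320 / 0.0180414 = 17.7 kbps.

17.7 kbps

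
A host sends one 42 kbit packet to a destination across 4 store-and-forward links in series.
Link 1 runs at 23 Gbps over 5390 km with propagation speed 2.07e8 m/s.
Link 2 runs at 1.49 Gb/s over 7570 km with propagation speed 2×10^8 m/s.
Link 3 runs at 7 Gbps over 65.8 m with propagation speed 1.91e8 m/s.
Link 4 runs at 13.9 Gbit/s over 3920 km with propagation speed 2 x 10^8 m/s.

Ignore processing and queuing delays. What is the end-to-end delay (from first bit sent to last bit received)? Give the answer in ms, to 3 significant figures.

L = 42000 bits.
Transmission delays (L/R per hop): 0.00182609, 0.0281879, 0.006, 0.00302158 ms; sum = 0.0390356 ms.
Propagation delays (d/s per hop): 26.0386, 37.85, 0.000344503, 19.6 ms; sum = 83.489 ms.
End-to-end = 83.5 ms.

83.5 ms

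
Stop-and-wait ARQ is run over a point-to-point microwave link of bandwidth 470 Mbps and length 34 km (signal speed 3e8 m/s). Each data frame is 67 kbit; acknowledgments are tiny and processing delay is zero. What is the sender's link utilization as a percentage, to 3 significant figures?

38.6 %

t_tx = L/R = 67000/470000000 = 0.000142553 s.
t_prop = 34000/300000000 = 0.000113333 s; RTT = 0.000226667 s.
Cycle = t_tx + RTT = 0.00036922 s.
Utilization = t_tx / cycle = 0.000142553/0.00036922 = 38.6 %.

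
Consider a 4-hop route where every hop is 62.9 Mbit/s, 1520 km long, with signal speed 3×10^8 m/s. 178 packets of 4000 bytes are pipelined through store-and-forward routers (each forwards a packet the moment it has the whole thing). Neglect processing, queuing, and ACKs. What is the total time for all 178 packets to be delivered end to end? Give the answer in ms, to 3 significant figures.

112 ms

Per-hop transmission t_tx = L/R = 32000/62900000 = 0.508744 ms.
Per-hop propagation t_prop = 1520000/300000000 = 5.06667 ms.
Pipeline fill: first packet needs 4·t_tx to clear all hops; remaining 177 packets each add one t_tx.
Total = (4+178-1)·t_tx + 4·t_prop = 181·0.508744 + 4·5.06667 = 112 ms.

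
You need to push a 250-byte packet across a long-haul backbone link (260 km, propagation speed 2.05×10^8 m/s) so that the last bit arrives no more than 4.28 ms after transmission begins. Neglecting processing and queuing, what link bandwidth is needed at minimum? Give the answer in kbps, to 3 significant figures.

L = 2000 bits.
Propagation delay = 260000 / 2.05e+08 = 1.26829 ms.
Transmission budget = 4.28 − 1.26829 = 3.01171 ms.
R ≥ L / t_tx = 2000 bits / 0.00301171 s = 664 kbps.

664 kbps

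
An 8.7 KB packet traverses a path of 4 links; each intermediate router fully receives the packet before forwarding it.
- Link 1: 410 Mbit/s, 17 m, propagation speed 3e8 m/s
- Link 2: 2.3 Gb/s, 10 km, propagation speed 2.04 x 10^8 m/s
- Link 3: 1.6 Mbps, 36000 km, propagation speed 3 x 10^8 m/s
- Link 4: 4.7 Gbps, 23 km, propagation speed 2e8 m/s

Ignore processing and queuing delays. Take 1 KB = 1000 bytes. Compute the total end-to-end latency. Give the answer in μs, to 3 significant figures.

L = 69600 bits.
Transmission delays (L/R per hop): 169.756, 30.2609, 43500, 14.8085 μs; sum = 43714.8 μs.
Propagation delays (d/s per hop): 0.0566667, 49.0196, 120000, 115 μs; sum = 120164 μs.
End-to-end = 164000 μs.

164000 μs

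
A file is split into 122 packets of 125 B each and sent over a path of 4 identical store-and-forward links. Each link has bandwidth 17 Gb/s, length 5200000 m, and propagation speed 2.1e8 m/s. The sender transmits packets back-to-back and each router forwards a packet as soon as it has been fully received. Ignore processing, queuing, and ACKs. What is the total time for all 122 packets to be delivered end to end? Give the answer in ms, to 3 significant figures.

Per-hop transmission t_tx = L/R = 1000/17000000000 = 5.88235e-05 ms.
Per-hop propagation t_prop = 5200000/210000000 = 24.7619 ms.
Pipeline fill: first packet needs 4·t_tx to clear all hops; remaining 121 packets each add one t_tx.
Total = (4+122-1)·t_tx + 4·t_prop = 125·5.88235e-05 + 4·24.7619 = 99.1 ms.

99.1 ms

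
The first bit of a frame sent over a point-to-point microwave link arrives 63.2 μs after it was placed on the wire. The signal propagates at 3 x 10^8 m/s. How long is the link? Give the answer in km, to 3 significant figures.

d = s × t_prop = 300000000 × 6.32e-05 = 19.0 km.

19.0 km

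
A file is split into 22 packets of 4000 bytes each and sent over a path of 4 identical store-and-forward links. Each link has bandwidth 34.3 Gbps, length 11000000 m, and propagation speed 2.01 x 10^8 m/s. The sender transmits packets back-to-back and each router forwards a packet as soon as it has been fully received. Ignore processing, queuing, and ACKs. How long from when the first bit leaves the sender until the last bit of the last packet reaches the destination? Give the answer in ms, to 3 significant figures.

Per-hop transmission t_tx = L/R = 32000/3.43e+10 = 0.000932945 ms.
Per-hop propagation t_prop = 11000000/2.01e+08 = 54.7264 ms.
Pipeline fill: first packet needs 4·t_tx to clear all hops; remaining 21 packets each add one t_tx.
Total = (4+22-1)·t_tx + 4·t_prop = 25·0.000932945 + 4·54.7264 = 219 ms.

219 ms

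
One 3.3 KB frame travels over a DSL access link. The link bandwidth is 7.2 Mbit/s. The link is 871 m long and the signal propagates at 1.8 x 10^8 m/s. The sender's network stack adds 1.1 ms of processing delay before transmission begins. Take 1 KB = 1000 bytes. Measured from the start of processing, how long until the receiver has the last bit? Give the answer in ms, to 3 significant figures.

L = 26400 bits.
Transmission delay = L/R = 26400 / 7200000 = 3.66667 ms.
Propagation delay = d/s = 871 m / 180000000 m/s = 0.00483889 ms.
Plus processing delay 1.1 ms = 1.1 ms.
Total = 4.77 ms.

4.77 ms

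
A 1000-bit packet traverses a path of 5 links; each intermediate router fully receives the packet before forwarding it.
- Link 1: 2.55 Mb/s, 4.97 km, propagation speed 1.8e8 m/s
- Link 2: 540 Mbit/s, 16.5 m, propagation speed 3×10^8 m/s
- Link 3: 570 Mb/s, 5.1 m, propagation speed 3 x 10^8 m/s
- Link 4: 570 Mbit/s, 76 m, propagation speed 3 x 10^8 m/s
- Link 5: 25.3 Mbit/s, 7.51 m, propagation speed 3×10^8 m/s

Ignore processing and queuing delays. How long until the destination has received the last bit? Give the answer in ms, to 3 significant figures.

Transmission delays (L/R per hop): 0.392157, 0.00185185, 0.00175439, 0.00175439, 0.0395257 ms; sum = 0.437043 ms.
Propagation delays (d/s per hop): 0.0276111, 5.5e-05, 1.7e-05, 0.000253333, 2.50333e-05 ms; sum = 0.0279615 ms.
End-to-end = 0.465 ms.

0.465 ms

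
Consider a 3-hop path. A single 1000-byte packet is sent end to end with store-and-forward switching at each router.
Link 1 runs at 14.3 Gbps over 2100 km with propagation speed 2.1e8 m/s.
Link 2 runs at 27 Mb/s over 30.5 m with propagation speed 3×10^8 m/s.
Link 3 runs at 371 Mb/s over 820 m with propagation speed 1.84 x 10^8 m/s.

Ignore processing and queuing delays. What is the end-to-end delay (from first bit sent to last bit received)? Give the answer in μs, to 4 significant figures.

10320 μs

L = 1000 × 8 = 8000 bits.
Transmission delays (L/R per hop): 0.559441, 296.296, 21.5633 μs; sum = 318.419 μs.
Propagation delays (d/s per hop): 10000, 0.101667, 4.45652 μs; sum = 10004.6 μs.
End-to-end = 10320 μs.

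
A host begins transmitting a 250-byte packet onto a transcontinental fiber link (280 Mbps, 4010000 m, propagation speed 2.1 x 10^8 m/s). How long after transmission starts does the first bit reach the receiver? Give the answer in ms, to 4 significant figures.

19.10 ms

First bit experiences only propagation delay: d/s = 4010000/210000000 = 19.10 ms.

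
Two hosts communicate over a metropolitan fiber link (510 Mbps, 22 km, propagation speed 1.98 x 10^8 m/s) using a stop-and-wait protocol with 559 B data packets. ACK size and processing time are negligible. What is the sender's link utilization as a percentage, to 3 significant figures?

t_tx = L/R = 4472/510000000 = 8.76863e-06 s.
t_prop = 22000/198000000 = 0.000111111 s; RTT = 0.000222222 s.
Cycle = t_tx + RTT = 0.000230991 s.
Utilization = t_tx / cycle = 8.76863e-06/0.000230991 = 3.80 %.

3.80 %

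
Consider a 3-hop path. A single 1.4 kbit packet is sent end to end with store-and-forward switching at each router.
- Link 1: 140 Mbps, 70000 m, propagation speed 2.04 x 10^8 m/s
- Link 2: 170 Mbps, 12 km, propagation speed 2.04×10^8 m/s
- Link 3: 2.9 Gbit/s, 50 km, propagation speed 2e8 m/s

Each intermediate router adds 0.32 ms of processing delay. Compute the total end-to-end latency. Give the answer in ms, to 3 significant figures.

1.31 ms

L = 1400 bits.
Transmission delays (L/R per hop): 0.01, 0.00823529, 0.000482759 ms; sum = 0.0187181 ms.
Propagation delays (d/s per hop): 0.343137, 0.0588235, 0.25 ms; sum = 0.651961 ms.
Processing at 2 router(s): 2 × 0.32 ms = 0.64 ms.
End-to-end = 1.31 ms.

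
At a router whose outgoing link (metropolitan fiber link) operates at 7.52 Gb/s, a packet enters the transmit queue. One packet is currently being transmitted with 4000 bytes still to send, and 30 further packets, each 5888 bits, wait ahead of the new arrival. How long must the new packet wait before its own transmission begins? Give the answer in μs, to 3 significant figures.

27.7 μs

Each queued packet: L/R = 5888/7520000000 = 0.782979 μs.
30 queued → 23.4894 μs.
Plus remaining 32000 bits of current packet: 4.25532 μs.
Queuing delay = 27.7 μs.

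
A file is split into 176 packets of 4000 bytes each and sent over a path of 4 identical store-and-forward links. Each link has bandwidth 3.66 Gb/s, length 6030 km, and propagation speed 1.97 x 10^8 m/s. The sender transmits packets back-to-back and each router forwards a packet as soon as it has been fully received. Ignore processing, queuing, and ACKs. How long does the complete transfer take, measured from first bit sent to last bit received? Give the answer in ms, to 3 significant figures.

Per-hop transmission t_tx = L/R = 32000/3660000000 = 0.00874317 ms.
Per-hop propagation t_prop = 6030000/197000000 = 30.6091 ms.
Pipeline fill: first packet needs 4·t_tx to clear all hops; remaining 175 packets each add one t_tx.
Total = (4+176-1)·t_tx + 4·t_prop = 179·0.00874317 + 4·30.6091 = 124 ms.

124 ms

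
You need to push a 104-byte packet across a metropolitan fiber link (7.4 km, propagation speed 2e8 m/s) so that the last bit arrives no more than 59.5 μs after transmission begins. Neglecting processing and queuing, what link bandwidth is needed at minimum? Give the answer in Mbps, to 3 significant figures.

37.0 Mbps

L = 832 bits.
Propagation delay = 7400 / 200000000 = 37 μs.
Transmission budget = 59.5 − 37 = 22.5 μs.
R ≥ L / t_tx = 832 bits / 2.25e-05 s = 37.0 Mbps.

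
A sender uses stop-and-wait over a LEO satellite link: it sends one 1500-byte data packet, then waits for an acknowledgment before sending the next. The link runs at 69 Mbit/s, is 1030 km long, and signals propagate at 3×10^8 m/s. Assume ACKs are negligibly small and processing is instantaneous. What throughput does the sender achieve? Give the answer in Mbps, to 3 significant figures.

t_tx = L/R = 12000/69000000 = 0.000173913 s.
t_prop = 1030000/300000000 = 0.00343333 s; RTT = 0.00686667 s.
Cycle = t_tx + RTT = 0.00704058 s.
Throughput = L / cycle = 12000 / 0.00704058 = 1.70 Mbps.

1.70 Mbps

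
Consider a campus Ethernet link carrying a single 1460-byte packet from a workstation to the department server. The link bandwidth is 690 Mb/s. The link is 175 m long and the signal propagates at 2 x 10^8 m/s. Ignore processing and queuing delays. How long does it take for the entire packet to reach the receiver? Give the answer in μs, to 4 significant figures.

L = 1460 × 8 = 11680 bits.
Transmission delay = L/R = 11680 / 690000000 = 16.9275 μs.
Propagation delay = d/s = 175 m / 200000000 m/s = 0.875 μs.
Total = 17.80 μs.

17.80 μs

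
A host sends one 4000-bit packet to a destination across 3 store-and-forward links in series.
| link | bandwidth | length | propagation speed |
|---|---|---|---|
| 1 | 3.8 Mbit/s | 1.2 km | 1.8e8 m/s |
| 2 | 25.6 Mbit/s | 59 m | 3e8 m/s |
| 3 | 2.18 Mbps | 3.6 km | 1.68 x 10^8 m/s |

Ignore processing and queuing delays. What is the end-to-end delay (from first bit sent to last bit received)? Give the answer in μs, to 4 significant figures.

Transmission delays (L/R per hop): 1052.63, 156.25, 1834.86 μs; sum = 3043.74 μs.
Propagation delays (d/s per hop): 6.66667, 0.196667, 21.4286 μs; sum = 28.2919 μs.
End-to-end = 3072 μs.

3072 μs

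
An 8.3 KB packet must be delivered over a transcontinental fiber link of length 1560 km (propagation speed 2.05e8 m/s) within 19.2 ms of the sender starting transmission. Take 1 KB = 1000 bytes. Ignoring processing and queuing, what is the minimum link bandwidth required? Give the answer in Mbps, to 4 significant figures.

L = 66400 bits.
Propagation delay = 1560000 / 2.05e+08 = 7.60976 ms.
Transmission budget = 19.2 − 7.60976 = 11.5902 ms.
R ≥ L / t_tx = 66400 bits / 0.0115902 s = 5.729 Mbps.

5.729 Mbps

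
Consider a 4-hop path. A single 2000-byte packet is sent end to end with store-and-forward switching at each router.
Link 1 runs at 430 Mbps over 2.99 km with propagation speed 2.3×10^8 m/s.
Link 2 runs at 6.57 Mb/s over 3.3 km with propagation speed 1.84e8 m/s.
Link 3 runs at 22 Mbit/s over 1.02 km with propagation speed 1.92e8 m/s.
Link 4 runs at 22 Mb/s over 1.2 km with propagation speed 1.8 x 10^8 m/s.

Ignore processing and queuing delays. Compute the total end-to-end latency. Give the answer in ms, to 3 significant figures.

L = 2000 × 8 = 16000 bits.
Transmission delays (L/R per hop): 0.0372093, 2.43531, 0.727273, 0.727273 ms; sum = 3.92707 ms.
Propagation delays (d/s per hop): 0.013, 0.0179348, 0.0053125, 0.00666667 ms; sum = 0.0429139 ms.
End-to-end = 3.97 ms.

3.97 ms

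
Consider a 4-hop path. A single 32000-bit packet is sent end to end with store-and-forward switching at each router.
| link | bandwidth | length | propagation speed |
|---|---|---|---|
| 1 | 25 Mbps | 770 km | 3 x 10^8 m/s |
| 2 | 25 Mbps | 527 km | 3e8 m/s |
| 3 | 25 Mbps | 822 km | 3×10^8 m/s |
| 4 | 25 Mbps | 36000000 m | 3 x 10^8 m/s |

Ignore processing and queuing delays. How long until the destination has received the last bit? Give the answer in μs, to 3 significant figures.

132000 μs

Transmission delay per hop = L/R = 32000/25000000 = 1280 μs; 4 hops → 5120 μs.
Propagation delays (d/s per hop): 2566.67, 1756.67, 2740, 120000 μs; sum = 127063 μs.
End-to-end = 132000 μs.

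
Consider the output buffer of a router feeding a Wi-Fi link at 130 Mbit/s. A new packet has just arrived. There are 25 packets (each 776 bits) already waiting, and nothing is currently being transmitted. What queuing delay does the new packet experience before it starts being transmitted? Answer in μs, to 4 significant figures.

Each queued packet: L/R = 776/130000000 = 5.96923 μs.
25 queued → 149.231 μs.
Queuing delay = 149.2 μs.

149.2 μs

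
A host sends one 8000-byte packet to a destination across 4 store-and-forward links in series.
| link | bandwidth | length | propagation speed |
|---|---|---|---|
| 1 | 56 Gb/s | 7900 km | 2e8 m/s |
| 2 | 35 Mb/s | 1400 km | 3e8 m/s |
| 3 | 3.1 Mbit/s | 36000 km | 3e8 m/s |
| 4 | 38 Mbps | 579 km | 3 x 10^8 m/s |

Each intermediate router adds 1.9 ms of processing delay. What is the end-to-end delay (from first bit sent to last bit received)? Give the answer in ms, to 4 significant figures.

L = 8000 × 8 = 64000 bits.
Transmission delays (L/R per hop): 0.00114286, 1.82857, 20.6452, 1.68421 ms; sum = 24.1591 ms.
Propagation delays (d/s per hop): 39.5, 4.66667, 120, 1.93 ms; sum = 166.097 ms.
Processing at 3 router(s): 3 × 1.9 ms = 5.7 ms.
End-to-end = 196.0 ms.

196.0 ms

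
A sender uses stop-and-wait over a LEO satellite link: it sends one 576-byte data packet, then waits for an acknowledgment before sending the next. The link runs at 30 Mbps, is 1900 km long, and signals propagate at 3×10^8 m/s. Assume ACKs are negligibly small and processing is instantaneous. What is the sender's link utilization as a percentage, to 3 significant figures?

1.20 %

t_tx = L/R = 4608/30000000 = 0.0001536 s.
t_prop = 1900000/300000000 = 0.00633333 s; RTT = 0.0126667 s.
Cycle = t_tx + RTT = 0.0128203 s.
Utilization = t_tx / cycle = 0.0001536/0.0128203 = 1.20 %.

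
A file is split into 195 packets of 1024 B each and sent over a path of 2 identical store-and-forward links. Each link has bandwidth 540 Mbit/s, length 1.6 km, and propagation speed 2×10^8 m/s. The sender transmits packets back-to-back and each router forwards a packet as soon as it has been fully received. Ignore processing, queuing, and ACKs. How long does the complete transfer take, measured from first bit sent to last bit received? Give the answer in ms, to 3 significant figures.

Per-hop transmission t_tx = L/R = 8192/540000000 = 0.0151704 ms.
Per-hop propagation t_prop = 1600/200000000 = 0.008 ms.
Pipeline fill: first packet needs 2·t_tx to clear all hops; remaining 194 packets each add one t_tx.
Total = (2+195-1)·t_tx + 2·t_prop = 196·0.0151704 + 2·0.008 = 2.99 ms.

2.99 ms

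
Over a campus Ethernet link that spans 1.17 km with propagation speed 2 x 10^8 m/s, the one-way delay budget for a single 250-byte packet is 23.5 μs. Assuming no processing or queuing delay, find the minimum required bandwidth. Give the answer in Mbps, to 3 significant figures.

113 Mbps

L = 2000 bits.
Propagation delay = 1170 / 200000000 = 5.85 μs.
Transmission budget = 23.5 − 5.85 = 17.65 μs.
R ≥ L / t_tx = 2000 bits / 1.765e-05 s = 113 Mbps.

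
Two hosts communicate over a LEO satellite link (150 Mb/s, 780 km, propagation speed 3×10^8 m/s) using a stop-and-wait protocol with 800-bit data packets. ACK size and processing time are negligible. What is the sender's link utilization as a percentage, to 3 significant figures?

0.102 %

t_tx = L/R = 800/150000000 = 5.33333e-06 s.
t_prop = 780000/300000000 = 0.0026 s; RTT = 0.0052 s.
Cycle = t_tx + RTT = 0.00520533 s.
Utilization = t_tx / cycle = 5.33333e-06/0.00520533 = 0.102 %.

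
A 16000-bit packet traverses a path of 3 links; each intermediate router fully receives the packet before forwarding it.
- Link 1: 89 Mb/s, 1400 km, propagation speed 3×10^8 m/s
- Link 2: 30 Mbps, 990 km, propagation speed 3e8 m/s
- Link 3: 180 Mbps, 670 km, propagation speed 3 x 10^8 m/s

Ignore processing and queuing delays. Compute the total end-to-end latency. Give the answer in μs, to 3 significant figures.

11000 μs

Transmission delays (L/R per hop): 179.775, 533.333, 88.8889 μs; sum = 801.998 μs.
Propagation delays (d/s per hop): 4666.67, 3300, 2233.33 μs; sum = 10200 μs.
End-to-end = 11000 μs.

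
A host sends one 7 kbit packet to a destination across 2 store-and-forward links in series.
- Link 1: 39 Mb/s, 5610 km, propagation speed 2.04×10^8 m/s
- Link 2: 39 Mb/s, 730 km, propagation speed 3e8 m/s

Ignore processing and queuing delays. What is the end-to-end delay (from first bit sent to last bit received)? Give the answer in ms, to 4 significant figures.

L = 7000 bits.
Transmission delay per hop = L/R = 7000/39000000 = 0.179487 ms; 2 hops → 0.358974 ms.
Propagation delays (d/s per hop): 27.5, 2.43333 ms; sum = 29.9333 ms.
End-to-end = 30.29 ms.

30.29 ms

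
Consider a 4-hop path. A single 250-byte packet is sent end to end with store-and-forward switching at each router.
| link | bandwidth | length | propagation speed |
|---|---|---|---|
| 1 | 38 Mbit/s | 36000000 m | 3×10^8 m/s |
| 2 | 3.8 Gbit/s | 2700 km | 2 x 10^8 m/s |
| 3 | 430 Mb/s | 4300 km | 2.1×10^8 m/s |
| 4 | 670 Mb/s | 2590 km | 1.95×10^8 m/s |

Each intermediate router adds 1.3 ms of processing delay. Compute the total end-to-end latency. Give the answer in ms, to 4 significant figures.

L = 250 × 8 = 2000 bits.
Transmission delays (L/R per hop): 0.0526316, 0.000526316, 0.00465116, 0.00298507 ms; sum = 0.0607941 ms.
Propagation delays (d/s per hop): 120, 13.5, 20.4762, 13.2821 ms; sum = 167.258 ms.
Processing at 3 router(s): 3 × 1.3 ms = 3.9 ms.
End-to-end = 171.2 ms.

171.2 ms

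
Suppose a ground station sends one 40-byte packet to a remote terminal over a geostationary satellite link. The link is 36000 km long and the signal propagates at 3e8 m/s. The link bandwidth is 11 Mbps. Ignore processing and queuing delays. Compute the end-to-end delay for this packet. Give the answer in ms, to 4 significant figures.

120.0 ms

L = 40 × 8 = 320 bits.
Transmission delay = L/R = 320 / 11000000 = 0.0290909 ms.
Propagation delay = d/s = 36000000 m / 300000000 m/s = 120 ms.
Total = 120.0 ms.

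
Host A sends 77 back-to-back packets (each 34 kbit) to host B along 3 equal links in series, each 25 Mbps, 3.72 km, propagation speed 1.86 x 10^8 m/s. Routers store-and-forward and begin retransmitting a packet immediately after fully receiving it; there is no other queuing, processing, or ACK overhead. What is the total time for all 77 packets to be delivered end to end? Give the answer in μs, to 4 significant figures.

Per-hop transmission t_tx = L/R = 34000/25000000 = 1360 μs.
Per-hop propagation t_prop = 3720/186000000 = 20 μs.
Pipeline fill: first packet needs 3·t_tx to clear all hops; remaining 76 packets each add one t_tx.
Total = (3+77-1)·t_tx + 3·t_prop = 79·1360 + 3·20 = 107500 μs.

107500 μs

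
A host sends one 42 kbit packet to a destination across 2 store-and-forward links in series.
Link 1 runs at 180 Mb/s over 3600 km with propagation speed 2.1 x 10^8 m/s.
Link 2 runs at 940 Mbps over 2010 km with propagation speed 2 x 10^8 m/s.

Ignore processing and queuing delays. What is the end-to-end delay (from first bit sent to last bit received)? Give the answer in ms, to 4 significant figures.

27.47 ms

L = 42000 bits.
Transmission delays (L/R per hop): 0.233333, 0.0446809 ms; sum = 0.278014 ms.
Propagation delays (d/s per hop): 17.1429, 10.05 ms; sum = 27.1929 ms.
End-to-end = 27.47 ms.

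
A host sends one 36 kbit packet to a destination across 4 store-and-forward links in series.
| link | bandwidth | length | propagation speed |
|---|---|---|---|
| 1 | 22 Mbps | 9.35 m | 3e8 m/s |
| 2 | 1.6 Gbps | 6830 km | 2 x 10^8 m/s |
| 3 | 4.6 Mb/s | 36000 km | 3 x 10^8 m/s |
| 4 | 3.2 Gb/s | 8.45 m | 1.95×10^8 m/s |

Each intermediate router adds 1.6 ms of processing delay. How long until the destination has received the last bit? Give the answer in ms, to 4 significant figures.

L = 36000 bits.
Transmission delays (L/R per hop): 1.63636, 0.0225, 7.82609, 0.01125 ms; sum = 9.4962 ms.
Propagation delays (d/s per hop): 3.11667e-05, 34.15, 120, 4.33333e-05 ms; sum = 154.15 ms.
Processing at 3 router(s): 3 × 1.6 ms = 4.8 ms.
End-to-end = 168.4 ms.

168.4 ms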